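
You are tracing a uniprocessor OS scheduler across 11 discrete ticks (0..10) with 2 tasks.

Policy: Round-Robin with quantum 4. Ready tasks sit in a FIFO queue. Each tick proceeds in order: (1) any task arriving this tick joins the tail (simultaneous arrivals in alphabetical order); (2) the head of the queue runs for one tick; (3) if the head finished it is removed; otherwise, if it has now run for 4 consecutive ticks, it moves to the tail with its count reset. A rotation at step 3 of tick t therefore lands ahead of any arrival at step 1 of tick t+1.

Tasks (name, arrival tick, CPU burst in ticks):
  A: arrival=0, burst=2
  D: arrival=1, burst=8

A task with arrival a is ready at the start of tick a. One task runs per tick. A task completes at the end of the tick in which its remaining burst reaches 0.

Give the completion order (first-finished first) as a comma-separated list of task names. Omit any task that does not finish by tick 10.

completion order = A, D

t=0: queue=[A] q_used=0 → run A
t=1: queue=[A,D] q_used=1 → run A
t=2: queue=[D] q_used=0 → run D
t=3: queue=[D] q_used=1 → run D
t=4: queue=[D] q_used=2 → run D
t=5: queue=[D] q_used=3 → run D
t=6: queue=[D] q_used=0 → run D
t=7: queue=[D] q_used=1 → run D
t=8: queue=[D] q_used=2 → run D
t=9: queue=[D] q_used=3 → run D
t=10: (idle)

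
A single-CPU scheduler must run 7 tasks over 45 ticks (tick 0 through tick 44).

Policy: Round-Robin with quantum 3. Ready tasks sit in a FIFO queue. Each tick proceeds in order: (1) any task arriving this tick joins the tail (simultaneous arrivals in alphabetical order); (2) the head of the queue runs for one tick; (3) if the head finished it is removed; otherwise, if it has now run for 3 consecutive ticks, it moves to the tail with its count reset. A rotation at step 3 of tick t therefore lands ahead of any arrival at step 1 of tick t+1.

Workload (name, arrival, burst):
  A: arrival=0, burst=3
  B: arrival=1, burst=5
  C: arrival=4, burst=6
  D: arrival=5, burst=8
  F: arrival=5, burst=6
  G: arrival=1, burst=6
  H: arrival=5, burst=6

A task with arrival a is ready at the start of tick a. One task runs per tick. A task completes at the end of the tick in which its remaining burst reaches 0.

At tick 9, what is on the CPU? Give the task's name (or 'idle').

running at tick 9 = C

t=0: queue=[A] q_used=0 → run A
t=1: queue=[A,B,G] q_used=1 → run A
t=2: queue=[A,B,G] q_used=2 → run A
t=3: queue=[B,G] q_used=0 → run B
t=4: queue=[B,G,C] q_used=1 → run B
t=5: queue=[B,G,C,D,F,H] q_used=2 → run B
t=6: queue=[G,C,D,F,H,B] q_used=0 → run G
t=7: queue=[G,C,D,F,H,B] q_used=1 → run G
t=8: queue=[G,C,D,F,H,B] q_used=2 → run G
t=9: queue=[C,D,F,H,B,G] q_used=0 → run C
t=10: queue=[C,D,F,H,B,G] q_used=1 → run C
t=11: queue=[C,D,F,H,B,G] q_used=2 → run C
t=12: queue=[D,F,H,B,G,C] q_used=0 → run D
t=13: queue=[D,F,H,B,G,C] q_used=1 → run D
t=14: queue=[D,F,H,B,G,C] q_used=2 → run D
t=15: queue=[F,H,B,G,C,D] q_used=0 → run F
t=16: queue=[F,H,B,G,C,D] q_used=1 → run F
t=17: queue=[F,H,B,G,C,D] q_used=2 → run F
t=18: queue=[H,B,G,C,D,F] q_used=0 → run H
t=19: queue=[H,B,G,C,D,F] q_used=1 → run H
t=20: queue=[H,B,G,C,D,F] q_used=2 → run H
t=21: queue=[B,G,C,D,F,H] q_used=0 → run B
t=22: queue=[B,G,C,D,F,H] q_used=1 → run B
t=23: queue=[G,C,D,F,H] q_used=0 → run G
t=24: queue=[G,C,D,F,H] q_used=1 → run G
t=25: queue=[G,C,D,F,H] q_used=2 → run G
t=26: queue=[C,D,F,H] q_used=0 → run C
t=27: queue=[C,D,F,H] q_used=1 → run C
t=28: queue=[C,D,F,H] q_used=2 → run C
t=29: queue=[D,F,H] q_used=0 → run D
t=30: queue=[D,F,H] q_used=1 → run D
t=31: queue=[D,F,H] q_used=2 → run D
t=32: queue=[F,H,D] q_used=0 → run F
t=33: queue=[F,H,D] q_used=1 → run F
t=34: queue=[F,H,D] q_used=2 → run F
t=35: queue=[H,D] q_used=0 → run H
t=36: queue=[H,D] q_used=1 → run H
t=37: queue=[H,D] q_used=2 → run H
t=38: queue=[D] q_used=0 → run D
t=39: queue=[D] q_used=1 → run D
t=40: (idle)
t=41: (idle)
t=42: (idle)
t=43: (idle)
t=44: (idle)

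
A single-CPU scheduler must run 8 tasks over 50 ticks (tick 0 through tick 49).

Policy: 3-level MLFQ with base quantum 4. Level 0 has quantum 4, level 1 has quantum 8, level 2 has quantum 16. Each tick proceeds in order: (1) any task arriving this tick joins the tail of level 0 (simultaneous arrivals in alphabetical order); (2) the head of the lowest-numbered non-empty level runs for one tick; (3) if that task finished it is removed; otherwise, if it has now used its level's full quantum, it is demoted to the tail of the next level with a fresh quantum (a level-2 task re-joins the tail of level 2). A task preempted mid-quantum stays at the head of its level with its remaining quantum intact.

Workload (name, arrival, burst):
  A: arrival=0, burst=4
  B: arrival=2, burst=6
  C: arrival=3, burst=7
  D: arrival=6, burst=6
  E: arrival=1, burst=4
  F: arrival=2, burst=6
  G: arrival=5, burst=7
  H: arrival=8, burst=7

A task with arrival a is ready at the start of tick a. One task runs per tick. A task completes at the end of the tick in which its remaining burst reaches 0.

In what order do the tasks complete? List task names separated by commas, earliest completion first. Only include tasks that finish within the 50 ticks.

t=0: L0/L1/L2 = A/-/- → run A
t=1: L0/L1/L2 = AE/-/- → run A
t=2: L0/L1/L2 = AEBF/-/- → run A
t=3: L0/L1/L2 = AEBFC/-/- → run A
t=4: L0/L1/L2 = EBFC/-/- → run E
t=5: L0/L1/L2 = EBFCG/-/- → run E
t=6: L0/L1/L2 = EBFCGD/-/- → run E
t=7: L0/L1/L2 = EBFCGD/-/- → run E
t=8: L0/L1/L2 = BFCGDH/-/- → run B
t=9: L0/L1/L2 = BFCGDH/-/- → run B
t=10: L0/L1/L2 = BFCGDH/-/- → run B
t=11: L0/L1/L2 = BFCGDH/-/- → run B
t=12: L0/L1/L2 = FCGDH/B/- → run F
t=13: L0/L1/L2 = FCGDH/B/- → run F
t=14: L0/L1/L2 = FCGDH/B/- → run F
t=15: L0/L1/L2 = FCGDH/B/- → run F
t=16: L0/L1/L2 = CGDH/BF/- → run C
t=17: L0/L1/L2 = CGDH/BF/- → run C
t=18: L0/L1/L2 = CGDH/BF/- → run C
t=19: L0/L1/L2 = CGDH/BF/- → run C
t=20: L0/L1/L2 = GDH/BFC/- → run G
t=21: L0/L1/L2 = GDH/BFC/- → run G
t=22: L0/L1/L2 = GDH/BFC/- → run G
t=23: L0/L1/L2 = GDH/BFC/- → run G
t=24: L0/L1/L2 = DH/BFCG/- → run D
t=25: L0/L1/L2 = DH/BFCG/- → run D
t=26: L0/L1/L2 = DH/BFCG/- → run D
t=27: L0/L1/L2 = DH/BFCG/- → run D
t=28: L0/L1/L2 = H/BFCGD/- → run H
t=29: L0/L1/L2 = H/BFCGD/- → run H
t=30: L0/L1/L2 = H/BFCGD/- → run H
t=31: L0/L1/L2 = H/BFCGD/- → run H
t=32: L0/L1/L2 = -/BFCGDH/- → run B
t=33: L0/L1/L2 = -/BFCGDH/- → run B
t=34: L0/L1/L2 = -/FCGDH/- → run F
t=35: L0/L1/L2 = -/FCGDH/- → run F
t=36: L0/L1/L2 = -/CGDH/- → run C
t=37: L0/L1/L2 = -/CGDH/- → run C
t=38: L0/L1/L2 = -/CGDH/- → run C
t=39: L0/L1/L2 = -/GDH/- → run G
t=40: L0/L1/L2 = -/GDH/- → run G
t=41: L0/L1/L2 = -/GDH/- → run G
t=42: L0/L1/L2 = -/DH/- → run D
t=43: L0/L1/L2 = -/DH/- → run D
t=44: L0/L1/L2 = -/H/- → run H
t=45: L0/L1/L2 = -/H/- → run H
t=46: L0/L1/L2 = -/H/- → run H
t=47: (idle)
t=48: (idle)
t=49: (idle)

completion order = A, E, B, F, C, G, D, H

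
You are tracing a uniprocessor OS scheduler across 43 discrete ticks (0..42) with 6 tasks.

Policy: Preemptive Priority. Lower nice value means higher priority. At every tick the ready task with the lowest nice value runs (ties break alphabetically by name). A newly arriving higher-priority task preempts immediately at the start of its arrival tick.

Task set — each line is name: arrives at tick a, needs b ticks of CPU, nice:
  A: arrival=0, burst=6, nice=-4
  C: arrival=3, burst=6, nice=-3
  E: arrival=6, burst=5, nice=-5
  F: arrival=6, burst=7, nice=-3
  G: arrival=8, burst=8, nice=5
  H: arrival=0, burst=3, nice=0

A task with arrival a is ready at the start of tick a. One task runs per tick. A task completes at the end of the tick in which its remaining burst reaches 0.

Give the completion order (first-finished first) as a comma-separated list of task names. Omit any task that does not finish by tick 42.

t=0: ready={A,H} → run A
t=1: ready={A,H} → run A
t=2: ready={A,H} → run A
t=3: ready={A,C,H} → run A
t=4: ready={A,C,H} → run A
t=5: ready={A,C,H} → run A
t=6: ready={C,E,F,H} → run E
t=7: ready={C,E,F,H} → run E
t=8: ready={C,E,F,G,H} → run E
t=9: ready={C,E,F,G,H} → run E
t=10: ready={C,E,F,G,H} → run E
t=11: ready={C,F,G,H} → run C
t=12: ready={C,F,G,H} → run C
t=13: ready={C,F,G,H} → run C
t=14: ready={C,F,G,H} → run C
t=15: ready={C,F,G,H} → run C
t=16: ready={C,F,G,H} → run C
t=17: ready={F,G,H} → run F
t=18: ready={F,G,H} → run F
t=19: ready={F,G,H} → run F
t=20: ready={F,G,H} → run F
t=21: ready={F,G,H} → run F
t=22: ready={F,G,H} → run F
t=23: ready={F,G,H} → run F
t=24: ready={G,H} → run H
t=25: ready={G,H} → run H
t=26: ready={G,H} → run H
t=27: ready={G} → run G
t=28: ready={G} → run G
t=29: ready={G} → run G
t=30: ready={G} → run G
t=31: ready={G} → run G
t=32: ready={G} → run G
t=33: ready={G} → run G
t=34: ready={G} → run G
t=35: (idle)
t=36: (idle)
t=37: (idle)
t=38: (idle)
t=39: (idle)
t=40: (idle)
t=41: (idle)
t=42: (idle)

completion order = A, E, C, F, H, G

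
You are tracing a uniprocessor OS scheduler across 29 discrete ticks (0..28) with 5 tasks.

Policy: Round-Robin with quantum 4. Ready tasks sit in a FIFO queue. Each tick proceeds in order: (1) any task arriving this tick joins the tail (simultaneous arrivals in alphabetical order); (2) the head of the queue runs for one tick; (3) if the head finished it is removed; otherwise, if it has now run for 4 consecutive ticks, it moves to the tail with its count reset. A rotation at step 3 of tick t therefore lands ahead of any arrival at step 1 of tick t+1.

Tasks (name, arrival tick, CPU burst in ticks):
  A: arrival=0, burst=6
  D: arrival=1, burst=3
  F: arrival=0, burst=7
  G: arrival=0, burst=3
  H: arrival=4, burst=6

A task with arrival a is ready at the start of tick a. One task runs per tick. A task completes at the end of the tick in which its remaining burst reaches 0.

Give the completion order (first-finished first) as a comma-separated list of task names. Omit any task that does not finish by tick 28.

completion order = G, D, A, F, H

t=0: queue=[A,F,G] q_used=0 → run A
t=1: queue=[A,F,G,D] q_used=1 → run A
t=2: queue=[A,F,G,D] q_used=2 → run A
t=3: queue=[A,F,G,D] q_used=3 → run A
t=4: queue=[F,G,D,A,H] q_used=0 → run F
t=5: queue=[F,G,D,A,H] q_used=1 → run F
t=6: queue=[F,G,D,A,H] q_used=2 → run F
t=7: queue=[F,G,D,A,H] q_used=3 → run F
t=8: queue=[G,D,A,H,F] q_used=0 → run G
t=9: queue=[G,D,A,H,F] q_used=1 → run G
t=10: queue=[G,D,A,H,F] q_used=2 → run G
t=11: queue=[D,A,H,F] q_used=0 → run D
t=12: queue=[D,A,H,F] q_used=1 → run D
t=13: queue=[D,A,H,F] q_used=2 → run D
t=14: queue=[A,H,F] q_used=0 → run A
t=15: queue=[A,H,F] q_used=1 → run A
t=16: queue=[H,F] q_used=0 → run H
t=17: queue=[H,F] q_used=1 → run H
t=18: queue=[H,F] q_used=2 → run H
t=19: queue=[H,F] q_used=3 → run H
t=20: queue=[F,H] q_used=0 → run F
t=21: queue=[F,H] q_used=1 → run F
t=22: queue=[F,H] q_used=2 → run F
t=23: queue=[H] q_used=0 → run H
t=24: queue=[H] q_used=1 → run H
t=25: (idle)
t=26: (idle)
t=27: (idle)
t=28: (idle)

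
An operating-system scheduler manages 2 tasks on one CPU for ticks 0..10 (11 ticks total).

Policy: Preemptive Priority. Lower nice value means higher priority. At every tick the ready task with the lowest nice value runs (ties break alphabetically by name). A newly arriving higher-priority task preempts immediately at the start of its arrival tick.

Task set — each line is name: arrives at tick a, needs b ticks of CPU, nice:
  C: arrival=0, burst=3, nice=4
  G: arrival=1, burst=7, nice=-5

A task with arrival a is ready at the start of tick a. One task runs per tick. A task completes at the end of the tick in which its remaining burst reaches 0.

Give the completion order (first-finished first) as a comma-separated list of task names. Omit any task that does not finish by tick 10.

t=0: ready={C} → run C
t=1: ready={C,G} → run G
t=2: ready={C,G} → run G
t=3: ready={C,G} → run G
t=4: ready={C,G} → run G
t=5: ready={C,G} → run G
t=6: ready={C,G} → run G
t=7: ready={C,G} → run G
t=8: ready={C} → run C
t=9: ready={C} → run C
t=10: (idle)

completion order = G, C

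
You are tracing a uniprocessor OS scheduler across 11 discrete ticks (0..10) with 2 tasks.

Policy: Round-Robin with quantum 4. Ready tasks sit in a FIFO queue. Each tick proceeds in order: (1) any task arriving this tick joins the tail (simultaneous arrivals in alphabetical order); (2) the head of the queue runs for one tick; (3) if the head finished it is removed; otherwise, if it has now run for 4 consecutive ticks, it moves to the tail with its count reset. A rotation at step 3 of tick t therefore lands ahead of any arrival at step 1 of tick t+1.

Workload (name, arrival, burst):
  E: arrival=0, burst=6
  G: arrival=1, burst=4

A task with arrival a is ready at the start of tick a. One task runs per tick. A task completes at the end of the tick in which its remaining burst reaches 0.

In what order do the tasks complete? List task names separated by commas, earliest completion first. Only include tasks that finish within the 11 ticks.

completion order = G, E

t=0: queue=[E] q_used=0 → run E
t=1: queue=[E,G] q_used=1 → run E
t=2: queue=[E,G] q_used=2 → run E
t=3: queue=[E,G] q_used=3 → run E
t=4: queue=[G,E] q_used=0 → run G
t=5: queue=[G,E] q_used=1 → run G
t=6: queue=[G,E] q_used=2 → run G
t=7: queue=[G,E] q_used=3 → run G
t=8: queue=[E] q_used=0 → run E
t=9: queue=[E] q_used=1 → run E
t=10: (idle)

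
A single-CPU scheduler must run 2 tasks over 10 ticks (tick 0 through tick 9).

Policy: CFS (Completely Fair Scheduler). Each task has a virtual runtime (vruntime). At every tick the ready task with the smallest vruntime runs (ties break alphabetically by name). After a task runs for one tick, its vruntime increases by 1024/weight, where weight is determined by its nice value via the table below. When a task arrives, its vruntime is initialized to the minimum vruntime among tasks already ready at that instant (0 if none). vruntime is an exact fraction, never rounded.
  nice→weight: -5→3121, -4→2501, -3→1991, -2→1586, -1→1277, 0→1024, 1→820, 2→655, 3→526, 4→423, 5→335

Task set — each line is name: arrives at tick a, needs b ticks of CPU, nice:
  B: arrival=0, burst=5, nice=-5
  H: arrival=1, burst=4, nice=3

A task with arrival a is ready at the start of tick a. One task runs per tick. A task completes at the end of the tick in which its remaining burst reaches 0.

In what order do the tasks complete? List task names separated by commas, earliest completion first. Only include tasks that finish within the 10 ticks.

t=0: vr[B=0] → run B
t=1: vr[B=1024/3121 H=1024/3121] → run B
t=2: vr[B=2048/3121 H=1024/3121] → run H
t=3: vr[B=2048/3121 H=1867264/820823] → run B
t=4: vr[B=3072/3121 H=1867264/820823] → run B
t=5: vr[B=4096/3121 H=1867264/820823] → run B
t=6: vr[H=1867264/820823] → run H
t=7: vr[H=3465216/820823] → run H
t=8: vr[H=5063168/820823] → run H
t=9: (idle)

completion order = B, H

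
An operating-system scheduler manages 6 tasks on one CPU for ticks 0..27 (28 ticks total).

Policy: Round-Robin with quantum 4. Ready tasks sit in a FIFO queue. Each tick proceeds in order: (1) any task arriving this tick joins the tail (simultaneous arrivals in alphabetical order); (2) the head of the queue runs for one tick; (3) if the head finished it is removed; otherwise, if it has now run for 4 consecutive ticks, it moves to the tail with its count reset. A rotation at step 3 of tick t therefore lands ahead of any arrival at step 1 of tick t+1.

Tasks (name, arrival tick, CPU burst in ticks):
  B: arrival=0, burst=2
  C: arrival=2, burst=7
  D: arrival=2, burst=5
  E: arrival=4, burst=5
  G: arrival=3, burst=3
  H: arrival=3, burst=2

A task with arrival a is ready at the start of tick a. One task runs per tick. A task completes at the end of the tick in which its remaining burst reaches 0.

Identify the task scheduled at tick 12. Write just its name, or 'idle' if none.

t=0: queue=[B] q_used=0 → run B
t=1: queue=[B] q_used=1 → run B
t=2: queue=[C,D] q_used=0 → run C
t=3: queue=[C,D,G,H] q_used=1 → run C
t=4: queue=[C,D,G,H,E] q_used=2 → run C
t=5: queue=[C,D,G,H,E] q_used=3 → run C
t=6: queue=[D,G,H,E,C] q_used=0 → run D
t=7: queue=[D,G,H,E,C] q_used=1 → run D
t=8: queue=[D,G,H,E,C] q_used=2 → run D
t=9: queue=[D,G,H,E,C] q_used=3 → run D
t=10: queue=[G,H,E,C,D] q_used=0 → run G
t=11: queue=[G,H,E,C,D] q_used=1 → run G
t=12: queue=[G,H,E,C,D] q_used=2 → run G
t=13: queue=[H,E,C,D] q_used=0 → run H
t=14: queue=[H,E,C,D] q_used=1 → run H
t=15: queue=[E,C,D] q_used=0 → run E
t=16: queue=[E,C,D] q_used=1 → run E
t=17: queue=[E,C,D] q_used=2 → run E
t=18: queue=[E,C,D] q_used=3 → run E
t=19: queue=[C,D,E] q_used=0 → run C
t=20: queue=[C,D,E] q_used=1 → run C
t=21: queue=[C,D,E] q_used=2 → run C
t=22: queue=[D,E] q_used=0 → run D
t=23: queue=[E] q_used=0 → run E
t=24: (idle)
t=25: (idle)
t=26: (idle)
t=27: (idle)

running at tick 12 = G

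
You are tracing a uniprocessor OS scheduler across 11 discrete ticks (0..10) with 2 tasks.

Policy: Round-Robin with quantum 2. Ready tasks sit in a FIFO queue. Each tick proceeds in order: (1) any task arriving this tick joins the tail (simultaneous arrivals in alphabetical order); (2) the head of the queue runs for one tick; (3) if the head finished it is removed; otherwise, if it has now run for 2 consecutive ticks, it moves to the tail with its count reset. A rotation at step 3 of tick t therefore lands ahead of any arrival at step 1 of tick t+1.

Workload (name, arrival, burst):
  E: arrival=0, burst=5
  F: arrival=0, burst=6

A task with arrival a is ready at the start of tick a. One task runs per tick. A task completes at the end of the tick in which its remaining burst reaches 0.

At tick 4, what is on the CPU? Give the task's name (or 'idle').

t=0: queue=[E,F] q_used=0 → run E
t=1: queue=[E,F] q_used=1 → run E
t=2: queue=[F,E] q_used=0 → run F
t=3: queue=[F,E] q_used=1 → run F
t=4: queue=[E,F] q_used=0 → run E
t=5: queue=[E,F] q_used=1 → run E
t=6: queue=[F,E] q_used=0 → run F
t=7: queue=[F,E] q_used=1 → run F
t=8: queue=[E,F] q_used=0 → run E
t=9: queue=[F] q_used=0 → run F
t=10: queue=[F] q_used=1 → run F

running at tick 4 = E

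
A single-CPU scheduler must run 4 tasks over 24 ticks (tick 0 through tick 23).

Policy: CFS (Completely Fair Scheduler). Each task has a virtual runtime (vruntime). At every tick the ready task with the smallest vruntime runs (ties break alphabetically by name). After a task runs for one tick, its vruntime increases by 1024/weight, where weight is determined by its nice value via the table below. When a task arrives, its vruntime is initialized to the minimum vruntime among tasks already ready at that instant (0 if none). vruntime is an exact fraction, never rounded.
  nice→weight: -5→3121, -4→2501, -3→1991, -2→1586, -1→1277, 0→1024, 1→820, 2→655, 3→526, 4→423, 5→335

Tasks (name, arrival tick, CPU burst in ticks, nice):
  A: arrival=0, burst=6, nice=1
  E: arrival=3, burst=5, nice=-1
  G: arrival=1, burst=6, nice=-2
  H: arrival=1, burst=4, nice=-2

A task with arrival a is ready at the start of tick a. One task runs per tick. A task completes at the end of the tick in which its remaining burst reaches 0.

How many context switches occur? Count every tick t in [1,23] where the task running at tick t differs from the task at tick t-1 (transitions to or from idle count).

t=0: vr[A=0] → run A
t=1: vr[A=256/205 G=256/205 H=256/205] → run A
t=2: vr[A=512/205 G=256/205 H=256/205] → run G
t=3: vr[A=512/205 E=256/205 G=307968/162565 H=256/205] → run E
t=4: vr[A=512/205 E=536832/261785 G=307968/162565 H=256/205] → run H
t=5: vr[A=512/205 E=536832/261785 G=307968/162565 H=307968/162565] → run G
t=6: vr[A=512/205 E=536832/261785 G=412928/162565 H=307968/162565] → run H
t=7: vr[A=512/205 E=536832/261785 G=412928/162565 H=412928/162565] → run E
t=8: vr[A=512/205 E=746752/261785 G=412928/162565 H=412928/162565] → run A
t=9: vr[A=768/205 E=746752/261785 G=412928/162565 H=412928/162565] → run G
t=10: vr[A=768/205 E=746752/261785 G=517888/162565 H=412928/162565] → run H
t=11: vr[A=768/205 E=746752/261785 G=517888/162565 H=517888/162565] → run E
t=12: vr[A=768/205 E=956672/261785 G=517888/162565 H=517888/162565] → run G
t=13: vr[A=768/205 E=956672/261785 G=622848/162565 H=517888/162565] → run H
t=14: vr[A=768/205 E=956672/261785 G=622848/162565] → run E
t=15: vr[A=768/205 E=1166592/261785 G=622848/162565] → run A
t=16: vr[A=1024/205 E=1166592/261785 G=622848/162565] → run G
t=17: vr[A=1024/205 E=1166592/261785 G=727808/162565] → run E
t=18: vr[A=1024/205 G=727808/162565] → run G
t=19: vr[A=1024/205] → run A
t=20: vr[A=256/41] → run A
t=21: (idle)
t=22: (idle)
t=23: (idle)

context switches = 19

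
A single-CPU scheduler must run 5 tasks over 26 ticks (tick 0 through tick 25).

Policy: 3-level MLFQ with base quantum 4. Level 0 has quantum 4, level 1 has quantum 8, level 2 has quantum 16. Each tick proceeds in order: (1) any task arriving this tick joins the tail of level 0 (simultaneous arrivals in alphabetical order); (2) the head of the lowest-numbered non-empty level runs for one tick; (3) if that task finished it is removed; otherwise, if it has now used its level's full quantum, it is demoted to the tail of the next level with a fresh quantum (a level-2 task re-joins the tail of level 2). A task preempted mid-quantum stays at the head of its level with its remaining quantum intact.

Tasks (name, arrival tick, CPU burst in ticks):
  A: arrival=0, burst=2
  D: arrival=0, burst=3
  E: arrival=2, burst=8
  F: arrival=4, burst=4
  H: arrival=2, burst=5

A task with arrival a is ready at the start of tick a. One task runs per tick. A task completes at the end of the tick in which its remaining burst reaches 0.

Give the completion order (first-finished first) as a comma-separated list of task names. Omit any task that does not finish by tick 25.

completion order = A, D, F, E, H

t=0: L0/L1/L2 = AD/-/- → run A
t=1: L0/L1/L2 = AD/-/- → run A
t=2: L0/L1/L2 = DEH/-/- → run D
t=3: L0/L1/L2 = DEH/-/- → run D
t=4: L0/L1/L2 = DEHF/-/- → run D
t=5: L0/L1/L2 = EHF/-/- → run E
t=6: L0/L1/L2 = EHF/-/- → run E
t=7: L0/L1/L2 = EHF/-/- → run E
t=8: L0/L1/L2 = EHF/-/- → run E
t=9: L0/L1/L2 = HF/E/- → run H
t=10: L0/L1/L2 = HF/E/- → run H
t=11: L0/L1/L2 = HF/E/- → run H
t=12: L0/L1/L2 = HF/E/- → run H
t=13: L0/L1/L2 = F/EH/- → run F
t=14: L0/L1/L2 = F/EH/- → run F
t=15: L0/L1/L2 = F/EH/- → run F
t=16: L0/L1/L2 = F/EH/- → run F
t=17: L0/L1/L2 = -/EH/- → run E
t=18: L0/L1/L2 = -/EH/- → run E
t=19: L0/L1/L2 = -/EH/- → run E
t=20: L0/L1/L2 = -/EH/- → run E
t=21: L0/L1/L2 = -/H/- → run H
t=22: (idle)
t=23: (idle)
t=24: (idle)
t=25: (idle)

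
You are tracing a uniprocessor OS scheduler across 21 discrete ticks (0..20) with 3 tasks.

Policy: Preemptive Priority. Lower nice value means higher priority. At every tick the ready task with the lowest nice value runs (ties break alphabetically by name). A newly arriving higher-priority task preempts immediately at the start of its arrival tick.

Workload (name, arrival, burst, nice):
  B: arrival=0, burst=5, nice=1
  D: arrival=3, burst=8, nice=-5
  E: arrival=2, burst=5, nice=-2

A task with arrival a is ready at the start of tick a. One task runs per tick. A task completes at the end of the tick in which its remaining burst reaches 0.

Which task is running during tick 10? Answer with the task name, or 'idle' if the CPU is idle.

t=0: ready={B} → run B
t=1: ready={B} → run B
t=2: ready={B,E} → run E
t=3: ready={B,D,E} → run D
t=4: ready={B,D,E} → run D
t=5: ready={B,D,E} → run D
t=6: ready={B,D,E} → run D
t=7: ready={B,D,E} → run D
t=8: ready={B,D,E} → run D
t=9: ready={B,D,E} → run D
t=10: ready={B,D,E} → run D
t=11: ready={B,E} → run E
t=12: ready={B,E} → run E
t=13: ready={B,E} → run E
t=14: ready={B,E} → run E
t=15: ready={B} → run B
t=16: ready={B} → run B
t=17: ready={B} → run B
t=18: (idle)
t=19: (idle)
t=20: (idle)

running at tick 10 = D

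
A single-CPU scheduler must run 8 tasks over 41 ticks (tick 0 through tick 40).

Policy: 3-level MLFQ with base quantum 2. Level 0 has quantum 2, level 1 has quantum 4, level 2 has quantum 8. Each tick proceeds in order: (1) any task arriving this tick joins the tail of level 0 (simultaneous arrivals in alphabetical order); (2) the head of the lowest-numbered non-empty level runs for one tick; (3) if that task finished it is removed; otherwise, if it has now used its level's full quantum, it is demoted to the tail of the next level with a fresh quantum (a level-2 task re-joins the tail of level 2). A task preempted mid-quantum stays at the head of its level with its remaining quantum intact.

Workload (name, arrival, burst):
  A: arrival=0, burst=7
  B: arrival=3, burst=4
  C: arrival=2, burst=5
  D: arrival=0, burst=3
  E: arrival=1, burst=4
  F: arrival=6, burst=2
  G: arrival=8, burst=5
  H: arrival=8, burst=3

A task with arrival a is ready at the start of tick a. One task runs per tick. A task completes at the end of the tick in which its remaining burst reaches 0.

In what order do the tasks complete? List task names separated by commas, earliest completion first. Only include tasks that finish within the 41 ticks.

t=0: L0/L1/L2 = AD/-/- → run A
t=1: L0/L1/L2 = ADE/-/- → run A
t=2: L0/L1/L2 = DEC/A/- → run D
t=3: L0/L1/L2 = DECB/A/- → run D
t=4: L0/L1/L2 = ECB/AD/- → run E
t=5: L0/L1/L2 = ECB/AD/- → run E
t=6: L0/L1/L2 = CBF/ADE/- → run C
t=7: L0/L1/L2 = CBF/ADE/- → run C
t=8: L0/L1/L2 = BFGH/ADEC/- → run B
t=9: L0/L1/L2 = BFGH/ADEC/- → run B
t=10: L0/L1/L2 = FGH/ADECB/- → run F
t=11: L0/L1/L2 = FGH/ADECB/- → run F
t=12: L0/L1/L2 = GH/ADECB/- → run G
t=13: L0/L1/L2 = GH/ADECB/- → run G
t=14: L0/L1/L2 = H/ADECBG/- → run H
t=15: L0/L1/L2 = H/ADECBG/- → run H
t=16: L0/L1/L2 = -/ADECBGH/- → run A
t=17: L0/L1/L2 = -/ADECBGH/- → run A
t=18: L0/L1/L2 = -/ADECBGH/- → run A
t=19: L0/L1/L2 = -/ADECBGH/- → run A
t=20: L0/L1/L2 = -/DECBGH/A → run D
t=21: L0/L1/L2 = -/ECBGH/A → run E
t=22: L0/L1/L2 = -/ECBGH/A → run E
t=23: L0/L1/L2 = -/CBGH/A → run C
t=24: L0/L1/L2 = -/CBGH/A → run C
t=25: L0/L1/L2 = -/CBGH/A → run C
t=26: L0/L1/L2 = -/BGH/A → run B
t=27: L0/L1/L2 = -/BGH/A → run B
t=28: L0/L1/L2 = -/GH/A → run G
t=29: L0/L1/L2 = -/GH/A → run G
t=30: L0/L1/L2 = -/GH/A → run G
t=31: L0/L1/L2 = -/H/A → run H
t=32: L0/L1/L2 = -/-/A → run A
t=33: (idle)
t=34: (idle)
t=35: (idle)
t=36: (idle)
t=37: (idle)
t=38: (idle)
t=39: (idle)
t=40: (idle)

completion order = F, D, E, C, B, G, H, A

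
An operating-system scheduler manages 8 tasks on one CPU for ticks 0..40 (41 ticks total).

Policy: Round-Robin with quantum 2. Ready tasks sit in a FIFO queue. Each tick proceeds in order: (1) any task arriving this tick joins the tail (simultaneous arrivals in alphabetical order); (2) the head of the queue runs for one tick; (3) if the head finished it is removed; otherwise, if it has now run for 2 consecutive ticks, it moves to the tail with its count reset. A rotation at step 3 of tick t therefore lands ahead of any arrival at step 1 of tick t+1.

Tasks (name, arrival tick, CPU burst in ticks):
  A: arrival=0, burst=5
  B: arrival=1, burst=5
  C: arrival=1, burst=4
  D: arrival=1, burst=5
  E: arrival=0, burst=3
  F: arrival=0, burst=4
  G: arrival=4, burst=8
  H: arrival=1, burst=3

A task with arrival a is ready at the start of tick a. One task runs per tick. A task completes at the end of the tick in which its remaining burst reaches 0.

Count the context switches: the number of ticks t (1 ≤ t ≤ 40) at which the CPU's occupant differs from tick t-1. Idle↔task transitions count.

context switches = 20

t=0: queue=[A,E,F] q_used=0 → run A
t=1: queue=[A,E,F,B,C,D,H] q_used=1 → run A
t=2: queue=[E,F,B,C,D,H,A] q_used=0 → run E
t=3: queue=[E,F,B,C,D,H,A] q_used=1 → run E
t=4: queue=[F,B,C,D,H,A,E,G] q_used=0 → run F
t=5: queue=[F,B,C,D,H,A,E,G] q_used=1 → run F
t=6: queue=[B,C,D,H,A,E,G,F] q_used=0 → run B
t=7: queue=[B,C,D,H,A,E,G,F] q_used=1 → run B
t=8: queue=[C,D,H,A,E,G,F,B] q_used=0 → run C
t=9: queue=[C,D,H,A,E,G,F,B] q_used=1 → run C
t=10: queue=[D,H,A,E,G,F,B,C] q_used=0 → run D
t=11: queue=[D,H,A,E,G,F,B,C] q_used=1 → run D
t=12: queue=[H,A,E,G,F,B,C,D] q_used=0 → run H
t=13: queue=[H,A,E,G,F,B,C,D] q_used=1 → run H
t=14: queue=[A,E,G,F,B,C,D,H] q_used=0 → run A
t=15: queue=[A,E,G,F,B,C,D,H] q_used=1 → run A
t=16: queue=[E,G,F,B,C,D,H,A] q_used=0 → run E
t=17: queue=[G,F,B,C,D,H,A] q_used=0 → run G
t=18: queue=[G,F,B,C,D,H,A] q_used=1 → run G
t=19: queue=[F,B,C,D,H,A,G] q_used=0 → run F
t=20: queue=[F,B,C,D,H,A,G] q_used=1 → run F
t=21: queue=[B,C,D,H,A,G] q_used=0 → run B
t=22: queue=[B,C,D,H,A,G] q_used=1 → run B
t=23: queue=[C,D,H,A,G,B] q_used=0 → run C
t=24: queue=[C,D,H,A,G,B] q_used=1 → run C
t=25: queue=[D,H,A,G,B] q_used=0 → run D
t=26: queue=[D,H,A,G,B] q_used=1 → run D
t=27: queue=[H,A,G,B,D] q_used=0 → run H
t=28: queue=[A,G,B,D] q_used=0 → run A
t=29: queue=[G,B,D] q_used=0 → run G
t=30: queue=[G,B,D] q_used=1 → run G
t=31: queue=[B,D,G] q_used=0 → run B
t=32: queue=[D,G] q_used=0 → run D
t=33: queue=[G] q_used=0 → run G
t=34: queue=[G] q_used=1 → run G
t=35: queue=[G] q_used=0 → run G
t=36: queue=[G] q_used=1 → run G
t=37: (idle)
t=38: (idle)
t=39: (idle)
t=40: (idle)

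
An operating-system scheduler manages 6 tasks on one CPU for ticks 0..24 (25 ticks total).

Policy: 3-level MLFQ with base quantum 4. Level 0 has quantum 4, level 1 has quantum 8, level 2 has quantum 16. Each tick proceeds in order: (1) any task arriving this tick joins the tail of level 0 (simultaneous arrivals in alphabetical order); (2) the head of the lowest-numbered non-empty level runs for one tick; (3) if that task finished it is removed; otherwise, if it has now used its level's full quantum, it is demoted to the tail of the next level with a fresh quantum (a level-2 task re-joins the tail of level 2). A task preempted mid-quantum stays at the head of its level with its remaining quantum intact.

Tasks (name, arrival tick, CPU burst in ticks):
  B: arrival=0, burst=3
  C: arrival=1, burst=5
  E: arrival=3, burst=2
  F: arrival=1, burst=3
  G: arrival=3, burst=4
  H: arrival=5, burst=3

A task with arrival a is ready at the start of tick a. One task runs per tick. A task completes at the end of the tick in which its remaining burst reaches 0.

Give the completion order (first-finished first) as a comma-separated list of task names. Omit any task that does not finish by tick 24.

t=0: L0/L1/L2 = B/-/- → run B
t=1: L0/L1/L2 = BCF/-/- → run B
t=2: L0/L1/L2 = BCF/-/- → run B
t=3: L0/L1/L2 = CFEG/-/- → run C
t=4: L0/L1/L2 = CFEG/-/- → run C
t=5: L0/L1/L2 = CFEGH/-/- → run C
t=6: L0/L1/L2 = CFEGH/-/- → run C
t=7: L0/L1/L2 = FEGH/C/- → run F
t=8: L0/L1/L2 = FEGH/C/- → run F
t=9: L0/L1/L2 = FEGH/C/- → run F
t=10: L0/L1/L2 = EGH/C/- → run E
t=11: L0/L1/L2 = EGH/C/- → run E
t=12: L0/L1/L2 = GH/C/- → run G
t=13: L0/L1/L2 = GH/C/- → run G
t=14: L0/L1/L2 = GH/C/- → run G
t=15: L0/L1/L2 = GH/C/- → run G
t=16: L0/L1/L2 = H/C/- → run H
t=17: L0/L1/L2 = H/C/- → run H
t=18: L0/L1/L2 = H/C/- → run H
t=19: L0/L1/L2 = -/C/- → run C
t=20: (idle)
t=21: (idle)
t=22: (idle)
t=23: (idle)
t=24: (idle)

completion order = B, F, E, G, H, C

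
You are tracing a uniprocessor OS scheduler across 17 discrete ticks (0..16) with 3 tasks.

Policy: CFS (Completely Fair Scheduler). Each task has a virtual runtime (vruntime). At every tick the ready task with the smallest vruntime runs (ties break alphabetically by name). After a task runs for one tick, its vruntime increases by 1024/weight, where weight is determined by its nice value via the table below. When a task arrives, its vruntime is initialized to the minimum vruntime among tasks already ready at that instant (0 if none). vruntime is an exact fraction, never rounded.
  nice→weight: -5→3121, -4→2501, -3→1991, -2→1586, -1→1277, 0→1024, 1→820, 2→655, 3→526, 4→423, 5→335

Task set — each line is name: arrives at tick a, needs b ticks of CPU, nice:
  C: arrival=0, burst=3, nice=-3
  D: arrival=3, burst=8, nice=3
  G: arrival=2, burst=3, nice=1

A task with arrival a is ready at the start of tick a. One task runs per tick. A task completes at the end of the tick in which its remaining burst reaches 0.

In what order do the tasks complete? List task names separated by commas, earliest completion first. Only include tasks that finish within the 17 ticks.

t=0: vr[C=0] → run C
t=1: vr[C=1024/1991] → run C
t=2: vr[C=2048/1991 G=2048/1991] → run C
t=3: vr[D=2048/1991 G=2048/1991] → run D
t=4: vr[D=1558016/523633 G=2048/1991] → run G
t=5: vr[D=1558016/523633 G=929536/408155] → run G
t=6: vr[D=1558016/523633 G=1439232/408155] → run D
t=7: vr[D=2577408/523633 G=1439232/408155] → run G
t=8: vr[D=2577408/523633] → run D
t=9: vr[D=3596800/523633] → run D
t=10: vr[D=4616192/523633] → run D
t=11: vr[D=5635584/523633] → run D
t=12: vr[D=6654976/523633] → run D
t=13: vr[D=7674368/523633] → run D
t=14: (idle)
t=15: (idle)
t=16: (idle)

completion order = C, G, D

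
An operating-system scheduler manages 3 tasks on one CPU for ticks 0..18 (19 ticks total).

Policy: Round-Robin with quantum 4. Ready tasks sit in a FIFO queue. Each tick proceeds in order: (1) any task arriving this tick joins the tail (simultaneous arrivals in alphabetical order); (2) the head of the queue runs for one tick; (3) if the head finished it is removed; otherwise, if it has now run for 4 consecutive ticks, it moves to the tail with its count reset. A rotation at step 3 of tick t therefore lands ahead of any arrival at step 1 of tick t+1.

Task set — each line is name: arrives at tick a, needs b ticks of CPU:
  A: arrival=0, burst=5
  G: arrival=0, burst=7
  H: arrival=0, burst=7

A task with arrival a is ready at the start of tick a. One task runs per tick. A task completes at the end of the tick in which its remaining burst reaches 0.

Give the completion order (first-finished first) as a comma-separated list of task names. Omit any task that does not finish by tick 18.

completion order = A, G, H

t=0: queue=[A,G,H] q_used=0 → run A
t=1: queue=[A,G,H] q_used=1 → run A
t=2: queue=[A,G,H] q_used=2 → run A
t=3: queue=[A,G,H] q_used=3 → run A
t=4: queue=[G,H,A] q_used=0 → run G
t=5: queue=[G,H,A] q_used=1 → run G
t=6: queue=[G,H,A] q_used=2 → run G
t=7: queue=[G,H,A] q_used=3 → run G
t=8: queue=[H,A,G] q_used=0 → run H
t=9: queue=[H,A,G] q_used=1 → run H
t=10: queue=[H,A,G] q_used=2 → run H
t=11: queue=[H,A,G] q_used=3 → run H
t=12: queue=[A,G,H] q_used=0 → run A
t=13: queue=[G,H] q_used=0 → run G
t=14: queue=[G,H] q_used=1 → run G
t=15: queue=[G,H] q_used=2 → run G
t=16: queue=[H] q_used=0 → run H
t=17: queue=[H] q_used=1 → run H
t=18: queue=[H] q_used=2 → run H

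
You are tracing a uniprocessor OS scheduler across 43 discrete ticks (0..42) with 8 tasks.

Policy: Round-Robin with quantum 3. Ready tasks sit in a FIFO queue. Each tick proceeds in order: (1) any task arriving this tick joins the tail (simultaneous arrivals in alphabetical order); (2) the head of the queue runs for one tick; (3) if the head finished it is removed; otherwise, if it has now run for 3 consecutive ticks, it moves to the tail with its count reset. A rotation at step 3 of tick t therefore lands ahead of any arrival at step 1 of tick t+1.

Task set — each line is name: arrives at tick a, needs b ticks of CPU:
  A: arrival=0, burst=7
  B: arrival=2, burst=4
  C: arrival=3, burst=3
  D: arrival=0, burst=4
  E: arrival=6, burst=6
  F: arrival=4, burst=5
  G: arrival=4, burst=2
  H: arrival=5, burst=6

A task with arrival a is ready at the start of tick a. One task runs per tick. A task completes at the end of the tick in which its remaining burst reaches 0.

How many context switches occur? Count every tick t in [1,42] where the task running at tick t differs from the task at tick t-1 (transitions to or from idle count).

context switches = 15

t=0: queue=[A,D] q_used=0 → run A
t=1: queue=[A,D] q_used=1 → run A
t=2: queue=[A,D,B] q_used=2 → run A
t=3: queue=[D,B,A,C] q_used=0 → run D
t=4: queue=[D,B,A,C,F,G] q_used=1 → run D
t=5: queue=[D,B,A,C,F,G,H] q_used=2 → run D
t=6: queue=[B,A,C,F,G,H,D,E] q_used=0 → run B
t=7: queue=[B,A,C,F,G,H,D,E] q_used=1 → run B
t=8: queue=[B,A,C,F,G,H,D,E] q_used=2 → run B
t=9: queue=[A,C,F,G,H,D,E,B] q_used=0 → run A
t=10: queue=[A,C,F,G,H,D,E,B] q_used=1 → run A
t=11: queue=[A,C,F,G,H,D,E,B] q_used=2 → run A
t=12: queue=[C,F,G,H,D,E,B,A] q_used=0 → run C
t=13: queue=[C,F,G,H,D,E,B,A] q_used=1 → run C
t=14: queue=[C,F,G,H,D,E,B,A] q_used=2 → run C
t=15: queue=[F,G,H,D,E,B,A] q_used=0 → run F
t=16: queue=[F,G,H,D,E,B,A] q_used=1 → run F
t=17: queue=[F,G,H,D,E,B,A] q_used=2 → run F
t=18: queue=[G,H,D,E,B,A,F] q_used=0 → run G
t=19: queue=[G,H,D,E,B,A,F] q_used=1 → run G
t=20: queue=[H,D,E,B,A,F] q_used=0 → run H
t=21: queue=[H,D,E,B,A,F] q_used=1 → run H
t=22: queue=[H,D,E,B,A,F] q_used=2 → run H
t=23: queue=[D,E,B,A,F,H] q_used=0 → run D
t=24: queue=[E,B,A,F,H] q_used=0 → run E
t=25: queue=[E,B,A,F,H] q_used=1 → run E
t=26: queue=[E,B,A,F,H] q_used=2 → run E
t=27: queue=[B,A,F,H,E] q_used=0 → run B
t=28: queue=[A,F,H,E] q_used=0 → run A
t=29: queue=[F,H,E] q_used=0 → run F
t=30: queue=[F,H,E] q_used=1 → run F
t=31: queue=[H,E] q_used=0 → run H
t=32: queue=[H,E] q_used=1 → run H
t=33: queue=[H,E] q_used=2 → run H
t=34: queue=[E] q_used=0 → run E
t=35: queue=[E] q_used=1 → run E
t=36: queue=[E] q_used=2 → run E
t=37: (idle)
t=38: (idle)
t=39: (idle)
t=40: (idle)
t=41: (idle)
t=42: (idle)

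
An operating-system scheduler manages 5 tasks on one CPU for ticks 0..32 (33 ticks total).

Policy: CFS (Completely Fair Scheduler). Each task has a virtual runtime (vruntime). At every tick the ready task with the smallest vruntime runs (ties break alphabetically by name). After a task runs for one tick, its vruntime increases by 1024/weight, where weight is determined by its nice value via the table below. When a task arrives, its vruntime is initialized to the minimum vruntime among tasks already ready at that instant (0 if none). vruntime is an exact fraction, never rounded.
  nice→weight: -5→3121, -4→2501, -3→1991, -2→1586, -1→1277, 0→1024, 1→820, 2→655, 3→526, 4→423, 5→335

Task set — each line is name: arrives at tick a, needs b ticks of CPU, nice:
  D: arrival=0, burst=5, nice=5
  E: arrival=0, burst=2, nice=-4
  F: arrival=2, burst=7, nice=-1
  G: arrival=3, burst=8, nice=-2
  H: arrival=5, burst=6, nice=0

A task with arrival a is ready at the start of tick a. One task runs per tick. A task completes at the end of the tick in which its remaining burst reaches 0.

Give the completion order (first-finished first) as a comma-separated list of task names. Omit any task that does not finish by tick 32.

completion order = E, G, F, H, D

t=0: vr[D=0 E=0] → run D
t=1: vr[D=1024/335 E=0] → run E
t=2: vr[D=1024/335 E=1024/2501 F=1024/2501] → run E
t=3: vr[D=1024/335 F=1024/2501 G=1024/2501] → run F
t=4: vr[D=1024/335 F=3868672/3193777 G=1024/2501] → run G
t=5: vr[D=1024/335 F=3868672/3193777 G=34304/32513 H=34304/32513] → run G
t=6: vr[D=1024/335 F=3868672/3193777 G=55296/32513 H=34304/32513] → run H
t=7: vr[D=1024/335 F=3868672/3193777 G=55296/32513 H=66817/32513] → run F
t=8: vr[D=1024/335 F=6429696/3193777 G=55296/32513 H=66817/32513] → run G
t=9: vr[D=1024/335 F=6429696/3193777 G=76288/32513 H=66817/32513] → run F
t=10: vr[D=1024/335 F=8990720/3193777 G=76288/32513 H=66817/32513] → run H
t=11: vr[D=1024/335 F=8990720/3193777 G=76288/32513 H=99330/32513] → run G
t=12: vr[D=1024/335 F=8990720/3193777 G=97280/32513 H=99330/32513] → run F
t=13: vr[D=1024/335 F=11551744/3193777 G=97280/32513 H=99330/32513] → run G
t=14: vr[D=1024/335 F=11551744/3193777 G=118272/32513 H=99330/32513] → run H
t=15: vr[D=1024/335 F=11551744/3193777 G=118272/32513 H=131843/32513] → run D
t=16: vr[D=2048/335 F=11551744/3193777 G=118272/32513 H=131843/32513] → run F
t=17: vr[D=2048/335 F=14112768/3193777 G=118272/32513 H=131843/32513] → run G
t=18: vr[D=2048/335 F=14112768/3193777 G=139264/32513 H=131843/32513] → run H
t=19: vr[D=2048/335 F=14112768/3193777 G=139264/32513 H=164356/32513] → run G
t=20: vr[D=2048/335 F=14112768/3193777 G=160256/32513 H=164356/32513] → run F
t=21: vr[D=2048/335 F=16673792/3193777 G=160256/32513 H=164356/32513] → run G
t=22: vr[D=2048/335 F=16673792/3193777 H=164356/32513] → run H
t=23: vr[D=2048/335 F=16673792/3193777 H=196869/32513] → run F
t=24: vr[D=2048/335 H=196869/32513] → run H
t=25: vr[D=2048/335] → run D
t=26: vr[D=3072/335] → run D
t=27: vr[D=4096/335] → run D
t=28: (idle)
t=29: (idle)
t=30: (idle)
t=31: (idle)
t=32: (idle)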